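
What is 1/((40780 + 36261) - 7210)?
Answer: 1/69831 ≈ 1.4320e-5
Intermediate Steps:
1/((40780 + 36261) - 7210) = 1/(77041 - 7210) = 1/69831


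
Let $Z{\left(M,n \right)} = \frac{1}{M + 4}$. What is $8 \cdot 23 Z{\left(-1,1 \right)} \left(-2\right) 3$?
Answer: $-368$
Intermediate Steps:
$Z{\left(M,n \right)} = \frac{1}{4 + M}$
$8 \cdot 23 Z{\left(-1,1 \right)} \left(-2\right) 3 = 8 \cdot 23 \frac{1}{4 - 1} \left(-2\right) 3 = 184 \cdot \frac{1}{3} \left(-2\right) 3 = 184 \left(\left(- \frac{2}{3}\right) 3\right) = 184 \left(-2\right) = -368$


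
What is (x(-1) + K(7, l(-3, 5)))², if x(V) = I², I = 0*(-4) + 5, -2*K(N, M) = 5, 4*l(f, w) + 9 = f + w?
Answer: 2025/4 ≈ 506.25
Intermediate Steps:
l(f, w) = -9/4 + f/4 + w/4 (l(f, w) = -9/4 + (f + w)/4 = -9/4 + (f/4 + w/4) = -9/4 + f/4 + w/4)
K(N, M) = -5/2 (K(N, M) = -½*5 = -5/2)
I = 5 (I = 0 + 5 = 5)
x(V) = 25 (x(V) = 5² = 25)
(x(-1) + K(7, l(-3, 5)))² = (25 - 5/2)² = (45/2)² = 2025/4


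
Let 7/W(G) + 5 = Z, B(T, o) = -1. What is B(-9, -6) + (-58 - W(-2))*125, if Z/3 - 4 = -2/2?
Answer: -29879/4 ≈ -7469.8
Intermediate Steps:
Z = 9 (Z = 12 + 3*(-2/2) = 12 + 3*(-2*½) = 12 + 3*(-1) = 12 - 3 = 9)
W(G) = 7/4 (W(G) = 7/(-5 + 9) = 7/4)
B(-9, -6) + (-58 - W(-2))*125 = -1 + (-58 - 1*7/4)*125 = -1 + (-58 - 7/4)*125 = -1 - 239/4*125 = -1 - 29875/4 = -29879/4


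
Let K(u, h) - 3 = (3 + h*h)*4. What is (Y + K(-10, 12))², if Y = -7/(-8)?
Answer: 22420225/64 ≈ 3.5032e+5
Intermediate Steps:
K(u, h) = 15 + 4*h² (K(u, h) = 3 + (3 + h*h)*4 = 3 + (3 + h²)*4 = 3 + (12 + 4*h²) = 15 + 4*h²)
Y = 7/8 (Y = -⅛*(-7) = 7/8 ≈ 0.87500)
(Y + K(-10, 12))² = (7/8 + (15 + 4*12²))² = (7/8 + (15 + 4*144))² = (7/8 + (15 + 576))² = (7/8 + 591)² = (4735/8)² = 22420225/64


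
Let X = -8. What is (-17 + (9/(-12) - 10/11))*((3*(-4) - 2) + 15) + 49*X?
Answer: -18069/44 ≈ -410.66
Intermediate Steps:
(-17 + (9/(-12) - 10/11))*((3*(-4) - 2) + 15) + 49*X = (-17 + (9/(-12) - 10/11))*((3*(-4) - 2) + 15) + 49*(-8) = (-17 + (9*(-1/12) - 10*1/11))*((-12 - 2) + 15) - 392 = (-17 + (-¾ - 10/11))*(-14 + 15) - 392 = (-17 - 73/44)*1 - 392 = -821/44*1 - 392 = -821/44 - 392 = -18069/44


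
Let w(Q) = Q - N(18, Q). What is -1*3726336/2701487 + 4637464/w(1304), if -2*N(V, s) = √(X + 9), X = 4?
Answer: 65320956828996352/18374571755037 - 9274928*√13/6801651 ≈ 3550.0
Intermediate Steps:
N(V, s) = -√13/2 (N(V, s) = -√(4 + 9)/2 = -√13/2)
w(Q) = Q + √13/2 (w(Q) = Q - (-1)*√13/2 = Q + √13/2)
-1*3726336/2701487 + 4637464/w(1304) = -1*3726336/2701487 + 4637464/(1304 + √13/2) = -3726336*1/2701487 + 4637464/(1304 + √13/2) = -3726336/2701487 + 4637464/(1304 + √13/2)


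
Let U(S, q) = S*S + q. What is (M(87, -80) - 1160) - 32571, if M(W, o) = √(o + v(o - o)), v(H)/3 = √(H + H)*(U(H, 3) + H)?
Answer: -33731 + 4*I*√5 ≈ -33731.0 + 8.9443*I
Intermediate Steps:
U(S, q) = q + S² (U(S, q) = S² + q = q + S²)
v(H) = 3*√2*√H*(3 + H + H²) (v(H) = 3*(√(H + H)*((3 + H²) + H)) = 3*(√(2*H)*(3 + H + H²)) = 3*((√2*√H)*(3 + H + H²)) = 3*(√2*√H*(3 + H + H²)) = 3*√2*√H*(3 + H + H²))
M(W, o) = √o (M(W, o) = √(o + 3*√2*√(o - o)*(3 + (o - o) + (o - o)²)) = √(o + 3*√2*√0*(3 + 0 + 0²)) = √(o + 3*√2*0*(3 + 0 + 0)) = √(o + 3*√2*0*3) = √(o + 0) = √o)
(M(87, -80) - 1160) - 32571 = (√(-80) - 1160) - 32571 = (4*I*√5 - 1160) - 32571 = (-1160 + 4*I*√5) - 32571 = -33731 + 4*I*√5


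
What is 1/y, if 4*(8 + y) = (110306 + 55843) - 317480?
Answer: -4/151363 ≈ -2.6427e-5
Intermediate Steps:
y = -151363/4 (y = -8 + ((110306 + 55843) - 317480)/4 = -8 + (166149 - 317480)/4 = -8 + (¼)*(-151331) = -8 - 151331/4 = -151363/4 ≈ -37841.)
1/y = 1/(-151363/4) = -4/151363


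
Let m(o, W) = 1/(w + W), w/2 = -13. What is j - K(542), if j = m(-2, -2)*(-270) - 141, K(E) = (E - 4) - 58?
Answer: -8559/14 ≈ -611.36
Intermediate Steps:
w = -26 (w = 2*(-13) = -26)
K(E) = -62 + E (K(E) = (-4 + E) - 58 = -62 + E)
m(o, W) = 1/(-26 + W)
j = -1839/14 (j = -270/(-26 - 2) - 141 = -270/(-28) - 141 = -1/28*(-270) - 141 = 135/14 - 141 = -1839/14 ≈ -131.36)
j - K(542) = -1839/14 - (-62 + 542) = -1839/14 - 1*480 = -1839/14 - 480 = -8559/14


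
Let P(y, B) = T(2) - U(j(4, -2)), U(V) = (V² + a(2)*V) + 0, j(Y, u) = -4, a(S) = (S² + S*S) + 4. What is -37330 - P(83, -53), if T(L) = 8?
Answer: -37370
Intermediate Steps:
a(S) = 4 + 2*S² (a(S) = (S² + S²) + 4 = 2*S² + 4 = 4 + 2*S²)
U(V) = V² + 12*V (U(V) = (V² + (4 + 2*2²)*V) + 0 = (V² + (4 + 2*4)*V) + 0 = (V² + (4 + 8)*V) + 0 = (V² + 12*V) + 0 = V² + 12*V)
P(y, B) = 40 (P(y, B) = 8 - (-4)*(12 - 4) = 8 - (-4)*8 = 8 - 1*(-32) = 8 + 32 = 40)
-37330 - P(83, -53) = -37330 - 1*40 = -37330 - 40 = -37370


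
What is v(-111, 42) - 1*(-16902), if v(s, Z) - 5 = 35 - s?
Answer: 17053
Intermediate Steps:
v(s, Z) = 40 - s (v(s, Z) = 5 + (35 - s) = 40 - s)
v(-111, 42) - 1*(-16902) = (40 - 1*(-111)) - 1*(-16902) = (40 + 111) + 16902 = 151 + 16902 = 17053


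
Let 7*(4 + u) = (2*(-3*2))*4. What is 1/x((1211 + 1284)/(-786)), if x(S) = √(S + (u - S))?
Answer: -I*√133/38 ≈ -0.30349*I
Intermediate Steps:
u = -76/7 (u = -4 + ((2*(-3*2))*4)/7 = -4 + ((2*(-6))*4)/7 = -4 + (-12*4)/7 = -4 + (⅐)*(-48) = -4 - 48/7 = -76/7 ≈ -10.857)
x(S) = 2*I*√133/7 (x(S) = √(S + (-76/7 - S)) = √(-76/7) = 2*I*√133/7)
1/x((1211 + 1284)/(-786)) = 1/(2*I*√133/7) = -I*√133/38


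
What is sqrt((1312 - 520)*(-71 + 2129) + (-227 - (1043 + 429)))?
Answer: sqrt(1628237) ≈ 1276.0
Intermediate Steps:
sqrt((1312 - 520)*(-71 + 2129) + (-227 - (1043 + 429))) = sqrt(792*2058 + (-227 - 1*1472)) = sqrt(1629936 + (-227 - 1472)) = sqrt(1629936 - 1699) = sqrt(1628237)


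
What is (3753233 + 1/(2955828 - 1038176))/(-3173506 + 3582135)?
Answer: 7197394768917/783608219108 ≈ 9.1849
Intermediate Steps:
(3753233 + 1/(2955828 - 1038176))/(-3173506 + 3582135) = (3753233 + 1/1917652)/408629 = (3753233 + 1/1917652)*(1/408629) = (7197394768917/1917652)*(1/408629) = 7197394768917/783608219108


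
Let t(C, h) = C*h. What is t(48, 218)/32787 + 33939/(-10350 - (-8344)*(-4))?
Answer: -218403043/477881454 ≈ -0.45702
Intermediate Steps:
t(48, 218)/32787 + 33939/(-10350 - (-8344)*(-4)) = (48*218)/32787 + 33939/(-10350 - (-8344)*(-4)) = 10464*(1/32787) + 33939/(-10350 - 1*33376) = 3488/10929 + 33939/(-10350 - 33376) = 3488/10929 + 33939/(-43726) = 3488/10929 + 33939*(-1/43726) = 3488/10929 - 33939/43726 = -218403043/477881454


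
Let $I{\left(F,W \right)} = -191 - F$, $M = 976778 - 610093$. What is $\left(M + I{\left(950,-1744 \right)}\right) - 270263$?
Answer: $95281$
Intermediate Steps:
$M = 366685$ ($M = 976778 - 610093 = 366685$)
$\left(M + I{\left(950,-1744 \right)}\right) - 270263 = \left(366685 - 1141\right) - 270263 = 365544 - 270263 = 95281$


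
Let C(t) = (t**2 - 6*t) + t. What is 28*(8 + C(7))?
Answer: 616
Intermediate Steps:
C(t) = t**2 - 5*t
28*(8 + C(7)) = 28*(8 + 7*(-5 + 7)) = 28*(8 + 7*2) = 28*(8 + 14) = 28*22 = 616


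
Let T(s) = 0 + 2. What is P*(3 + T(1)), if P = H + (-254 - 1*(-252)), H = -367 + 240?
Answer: -645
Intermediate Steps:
H = -127
T(s) = 2
P = -129 (P = -127 + (-254 - 1*(-252)) = -127 + (-254 + 252) = -127 - 2 = -129)
P*(3 + T(1)) = -129*(3 + 2) = -129*5 = -645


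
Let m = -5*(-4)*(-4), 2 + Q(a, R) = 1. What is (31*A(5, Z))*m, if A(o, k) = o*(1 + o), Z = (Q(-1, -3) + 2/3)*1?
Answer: -74400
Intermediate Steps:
Q(a, R) = -1 (Q(a, R) = -2 + 1 = -1)
Z = -⅓ (Z = (-1 + 2/3)*1 = (-1 + 2*(⅓))*1 = (-1 + ⅔)*1 = -⅓*1 = -⅓ ≈ -0.33333)
m = -80 (m = 20*(-4) = -80)
(31*A(5, Z))*m = (31*(5*(1 + 5)))*(-80) = (31*(5*6))*(-80) = (31*30)*(-80) = 930*(-80) = -74400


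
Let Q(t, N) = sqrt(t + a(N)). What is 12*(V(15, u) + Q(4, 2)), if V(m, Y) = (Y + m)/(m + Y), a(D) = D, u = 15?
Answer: 12 + 12*sqrt(6) ≈ 41.394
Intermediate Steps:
Q(t, N) = sqrt(N + t) (Q(t, N) = sqrt(t + N) = sqrt(N + t))
V(m, Y) = 1 (V(m, Y) = (Y + m)/(Y + m) = 1)
12*(V(15, u) + Q(4, 2)) = 12*(1 + sqrt(2 + 4)) = 12*(1 + sqrt(6)) = 12 + 12*sqrt(6)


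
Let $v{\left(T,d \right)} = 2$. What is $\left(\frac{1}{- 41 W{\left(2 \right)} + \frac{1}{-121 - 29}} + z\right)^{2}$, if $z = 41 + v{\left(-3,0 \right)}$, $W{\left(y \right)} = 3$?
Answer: $\frac{629234457049}{340439401} \approx 1848.3$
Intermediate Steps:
$z = 43$ ($z = 41 + 2 = 43$)
$\left(\frac{1}{- 41 W{\left(2 \right)} + \frac{1}{-121 - 29}} + z\right)^{2} = \left(\frac{1}{\left(-41\right) 3 + \frac{1}{-121 - 29}} + 43\right)^{2} = \left(\frac{1}{-123 + \frac{1}{-150}} + 43\right)^{2} = \left(\frac{1}{-123 - \frac{1}{150}} + 43\right)^{2} = \left(\frac{1}{- \frac{18451}{150}} + 43\right)^{2} = \left(- \frac{150}{18451} + 43\right)^{2} = \left(\frac{793243}{18451}\right)^{2} = \frac{629234457049}{340439401}$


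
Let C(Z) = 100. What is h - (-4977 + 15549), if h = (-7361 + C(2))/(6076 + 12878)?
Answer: -200388949/18954 ≈ -10572.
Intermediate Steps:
h = -7261/18954 (h = (-7361 + 100)/(6076 + 12878) = -7261/18954 ≈ -0.38309)
h - (-4977 + 15549) = -7261/18954 - (-4977 + 15549) = -7261/18954 - 1*10572 = -7261/18954 - 10572 = -200388949/18954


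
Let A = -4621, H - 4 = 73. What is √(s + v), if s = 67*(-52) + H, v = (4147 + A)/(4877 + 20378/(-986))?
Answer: 7*I*√99641257218602/1197086 ≈ 58.37*I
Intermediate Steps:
H = 77 (H = 4 + 73 = 77)
v = -116841/1197086 (v = (4147 - 4621)/(4877 + 20378/(-986)) = -474/(4877 + 20378*(-1/986)) = -474/(4877 - 10189/493) = -474/2394172/493 = -474*493/2394172 = -116841/1197086 ≈ -0.097605)
s = -3407 (s = 67*(-52) + 77 = -3484 + 77 = -3407)
√(s + v) = √(-3407 - 116841/1197086) = √(-4078588843/1197086) = 7*I*√99641257218602/1197086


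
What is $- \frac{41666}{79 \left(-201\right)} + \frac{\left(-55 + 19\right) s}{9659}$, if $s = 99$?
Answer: $\frac{345859138}{153375261} \approx 2.255$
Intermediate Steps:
$- \frac{41666}{79 \left(-201\right)} + \frac{\left(-55 + 19\right) s}{9659} = - \frac{41666}{79 \left(-201\right)} + \frac{\left(-55 + 19\right) 99}{9659} = - \frac{41666}{-15879} + \left(-36\right) 99 \cdot \frac{1}{9659} = \left(-41666\right) \left(- \frac{1}{15879}\right) - \frac{3564}{9659} = \frac{41666}{15879} - \frac{3564}{9659} = \frac{345859138}{153375261}$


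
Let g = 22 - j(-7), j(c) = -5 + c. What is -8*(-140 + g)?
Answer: 848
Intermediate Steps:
g = 34 (g = 22 - (-5 - 7) = 22 - 1*(-12) = 22 + 12 = 34)
-8*(-140 + g) = -8*(-140 + 34) = -8*(-106) = 848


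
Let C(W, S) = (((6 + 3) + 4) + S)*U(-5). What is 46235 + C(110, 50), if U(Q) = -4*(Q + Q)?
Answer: 48755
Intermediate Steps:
U(Q) = -8*Q
C(W, S) = 520 + 40*S (C(W, S) = (((6 + 3) + 4) + S)*(-8*(-5)) = ((9 + 4) + S)*40 = (13 + S)*40 = 520 + 40*S)
46235 + C(110, 50) = 46235 + (520 + 40*50) = 46235 + (520 + 2000) = 46235 + 2520 = 48755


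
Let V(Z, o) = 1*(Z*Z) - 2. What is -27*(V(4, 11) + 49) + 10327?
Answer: 8626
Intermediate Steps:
V(Z, o) = -2 + Z² (V(Z, o) = 1*Z² - 2 = Z² - 2 = -2 + Z²)
-27*(V(4, 11) + 49) + 10327 = -27*((-2 + 4²) + 49) + 10327 = -27*((-2 + 16) + 49) + 10327 = -27*(14 + 49) + 10327 = -27*63 + 10327 = -1701 + 10327 = 8626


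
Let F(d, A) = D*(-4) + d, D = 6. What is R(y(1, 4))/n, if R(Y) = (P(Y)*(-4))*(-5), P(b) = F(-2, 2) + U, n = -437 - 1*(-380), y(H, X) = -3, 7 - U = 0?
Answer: 20/3 ≈ 6.6667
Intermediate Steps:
U = 7 (U = 7 - 1*0 = 7 + 0 = 7)
n = -57 (n = -437 + 380 = -57)
F(d, A) = -24 + d (F(d, A) = 6*(-4) + d = -24 + d)
P(b) = -19 (P(b) = (-24 - 2) + 7 = -26 + 7 = -19)
R(Y) = -380 (R(Y) = -19*(-4)*(-5) = 76*(-5) = -380)
R(y(1, 4))/n = -380/(-57) = -380*(-1/57) = 20/3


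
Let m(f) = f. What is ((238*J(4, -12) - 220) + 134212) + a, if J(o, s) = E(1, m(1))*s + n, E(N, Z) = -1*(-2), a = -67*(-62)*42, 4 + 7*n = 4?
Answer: 302748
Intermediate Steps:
n = 0 (n = -4/7 + (⅐)*4 = -4/7 + 4/7 = 0)
a = 174468 (a = 4154*42 = 174468)
E(N, Z) = 2
J(o, s) = 2*s (J(o, s) = 2*s + 0 = 2*s)
((238*J(4, -12) - 220) + 134212) + a = ((238*(2*(-12)) - 220) + 134212) + 174468 = ((238*(-24) - 220) + 134212) + 174468 = ((-5712 - 220) + 134212) + 174468 = (-5932 + 134212) + 174468 = 128280 + 174468 = 302748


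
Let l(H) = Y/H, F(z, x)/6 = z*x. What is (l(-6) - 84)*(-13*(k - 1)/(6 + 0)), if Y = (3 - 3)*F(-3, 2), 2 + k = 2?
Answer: -182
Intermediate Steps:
F(z, x) = 6*x*z (F(z, x) = 6*(z*x) = 6*(x*z) = 6*x*z)
k = 0 (k = -2 + 2 = 0)
Y = 0 (Y = (3 - 3)*(6*2*(-3)) = 0*(-36) = 0)
l(H) = 0 (l(H) = 0/H = 0)
(l(-6) - 84)*(-13*(k - 1)/(6 + 0)) = (0 - 84)*(-13*(0 - 1)/(6 + 0)) = -(-1092)*(-1/6) = -(-1092)*(-1*1/6) = -(-1092)*(-1)/6 = -84*13/6 = -182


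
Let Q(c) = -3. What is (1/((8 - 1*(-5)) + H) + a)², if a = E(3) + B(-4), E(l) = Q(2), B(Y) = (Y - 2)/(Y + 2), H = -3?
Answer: 1/100 ≈ 0.010000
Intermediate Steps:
B(Y) = (-2 + Y)/(2 + Y)
E(l) = -3
a = 0 (a = -3 + (-2 - 4)/(2 - 4) = -3 - 6/(-2) = -3 - ½*(-6) = -3 + 3 = 0)
(1/((8 - 1*(-5)) + H) + a)² = (1/((8 - 1*(-5)) - 3) + 0)² = (1/((8 + 5) - 3) + 0)² = (1/(13 - 3) + 0)² = (1/10 + 0)² = (⅒ + 0)² = (⅒)² = 1/100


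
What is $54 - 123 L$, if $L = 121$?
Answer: $-14829$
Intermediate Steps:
$54 - 123 L = 54 - 14883 = -14829$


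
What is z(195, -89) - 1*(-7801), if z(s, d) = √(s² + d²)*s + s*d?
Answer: -9554 + 195*√45946 ≈ 32244.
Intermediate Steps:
z(s, d) = d*s + s*√(d² + s²) (z(s, d) = √(d² + s²)*s + d*s = s*√(d² + s²) + d*s = d*s + s*√(d² + s²))
z(195, -89) - 1*(-7801) = 195*(-89 + √((-89)² + 195²)) - 1*(-7801) = 195*(-89 + √(7921 + 38025)) + 7801 = 195*(-89 + √45946) + 7801 = (-17355 + 195*√45946) + 7801 = -9554 + 195*√45946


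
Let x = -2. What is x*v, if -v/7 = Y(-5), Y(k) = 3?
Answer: 42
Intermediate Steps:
v = -21 (v = -7*3 = -21)
x*v = -2*(-21) = 42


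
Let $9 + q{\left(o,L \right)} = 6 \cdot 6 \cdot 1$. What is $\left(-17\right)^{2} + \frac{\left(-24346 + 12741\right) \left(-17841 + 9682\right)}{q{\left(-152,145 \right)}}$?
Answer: $\frac{94692998}{27} \approx 3.5071 \cdot 10^{6}$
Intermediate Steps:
$q{\left(o,L \right)} = 27$ ($q{\left(o,L \right)} = -9 + 6 \cdot 6 \cdot 1 = -9 + 36 \cdot 1 = -9 + 36 = 27$)
$\left(-17\right)^{2} + \frac{\left(-24346 + 12741\right) \left(-17841 + 9682\right)}{q{\left(-152,145 \right)}} = \left(-17\right)^{2} + \frac{\left(-24346 + 12741\right) \left(-17841 + 9682\right)}{27} = 289 + \left(-11605\right) \left(-8159\right) \frac{1}{27} = 289 + 94685195 \cdot \frac{1}{27} = 289 + \frac{94685195}{27} = \frac{94692998}{27}$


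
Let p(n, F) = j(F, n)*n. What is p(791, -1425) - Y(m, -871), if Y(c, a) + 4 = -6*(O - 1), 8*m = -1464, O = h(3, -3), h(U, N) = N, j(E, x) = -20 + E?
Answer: -1143015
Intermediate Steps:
O = -3
m = -183 (m = (⅛)*(-1464) = -183)
p(n, F) = n*(-20 + F) (p(n, F) = (-20 + F)*n = n*(-20 + F))
Y(c, a) = 20 (Y(c, a) = -4 - 6*(-3 - 1) = -4 - 6*(-4) = -4 + 24 = 20)
p(791, -1425) - Y(m, -871) = 791*(-20 - 1425) - 1*20 = 791*(-1445) - 20 = -1142995 - 20 = -1143015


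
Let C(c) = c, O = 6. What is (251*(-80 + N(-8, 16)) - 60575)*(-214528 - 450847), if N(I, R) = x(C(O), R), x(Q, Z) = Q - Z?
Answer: 55335911875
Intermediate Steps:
N(I, R) = 6 - R
(251*(-80 + N(-8, 16)) - 60575)*(-214528 - 450847) = (251*(-80 + (6 - 1*16)) - 60575)*(-214528 - 450847) = (251*(-80 + (6 - 16)) - 60575)*(-665375) = (251*(-80 - 10) - 60575)*(-665375) = (251*(-90) - 60575)*(-665375) = (-22590 - 60575)*(-665375) = -83165*(-665375) = 55335911875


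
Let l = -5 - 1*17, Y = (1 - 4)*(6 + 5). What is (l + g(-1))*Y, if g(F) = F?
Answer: 759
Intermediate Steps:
Y = -33 (Y = -3*11 = -33)
l = -22 (l = -5 - 17 = -22)
(l + g(-1))*Y = (-22 - 1)*(-33) = -23*(-33) = 759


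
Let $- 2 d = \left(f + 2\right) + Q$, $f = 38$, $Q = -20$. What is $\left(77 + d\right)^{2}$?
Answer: $4489$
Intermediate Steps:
$d = -10$ ($d = - \frac{\left(38 + 2\right) - 20}{2} = - \frac{40 - 20}{2} = \left(- \frac{1}{2}\right) 20 = -10$)
$\left(77 + d\right)^{2} = \left(77 - 10\right)^{2} = 67^{2} = 4489$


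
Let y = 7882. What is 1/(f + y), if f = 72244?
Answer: 1/80126 ≈ 1.2480e-5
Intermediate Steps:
1/(f + y) = 1/(72244 + 7882) = 1/80126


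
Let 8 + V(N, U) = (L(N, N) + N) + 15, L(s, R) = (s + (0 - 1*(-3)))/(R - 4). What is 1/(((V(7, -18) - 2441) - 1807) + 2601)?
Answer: -3/4889 ≈ -0.00061362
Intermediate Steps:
L(s, R) = (3 + s)/(-4 + R) (L(s, R) = (s + (0 + 3))/(-4 + R) = (s + 3)/(-4 + R) = (3 + s)/(-4 + R))
V(N, U) = 7 + N + (3 + N)/(-4 + N) (V(N, U) = -8 + (((3 + N)/(-4 + N) + N) + 15) = -8 + ((N + (3 + N)/(-4 + N)) + 15) = -8 + (15 + N + (3 + N)/(-4 + N)) = 7 + N + (3 + N)/(-4 + N))
1/(((V(7, -18) - 2441) - 1807) + 2601) = 1/((((-25 + 7² + 4*7)/(-4 + 7) - 2441) - 1807) + 2601) = 1/((((-25 + 49 + 28)/3 - 2441) - 1807) + 2601) = 1/((((⅓)*52 - 2441) - 1807) + 2601) = 1/(((52/3 - 2441) - 1807) + 2601) = 1/((-7271/3 - 1807) + 2601) = 1/(-12692/3 + 2601) = 1/(-4889/3) = -3/4889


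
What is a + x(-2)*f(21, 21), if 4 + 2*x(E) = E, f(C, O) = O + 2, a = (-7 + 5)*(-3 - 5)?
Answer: -53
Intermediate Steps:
a = 16 (a = -2*(-8) = 16)
f(C, O) = 2 + O
x(E) = -2 + E/2
a + x(-2)*f(21, 21) = 16 + (-2 + (½)*(-2))*(2 + 21) = 16 + (-2 - 1)*23 = 16 - 3*23 = 16 - 69 = -53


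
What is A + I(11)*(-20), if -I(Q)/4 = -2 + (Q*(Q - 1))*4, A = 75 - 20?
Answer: 35095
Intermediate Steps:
A = 55
I(Q) = 8 - 16*Q*(-1 + Q) (I(Q) = -4*(-2 + (Q*(Q - 1))*4) = -4*(-2 + (Q*(-1 + Q))*4) = -4*(-2 + 4*Q*(-1 + Q)) = 8 - 16*Q*(-1 + Q))
A + I(11)*(-20) = 55 + (8 - 16*11² + 16*11)*(-20) = 55 + (8 - 16*121 + 176)*(-20) = 55 + (8 - 1936 + 176)*(-20) = 55 - 1752*(-20) = 55 + 35040 = 35095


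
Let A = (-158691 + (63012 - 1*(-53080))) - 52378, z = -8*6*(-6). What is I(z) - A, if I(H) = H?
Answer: 95265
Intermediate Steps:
z = 288 (z = -48*(-6) = 288)
A = -94977 (A = (-158691 + (63012 + 53080)) - 52378 = (-158691 + 116092) - 52378 = -42599 - 52378 = -94977)
I(z) - A = 288 - 1*(-94977) = 288 + 94977 = 95265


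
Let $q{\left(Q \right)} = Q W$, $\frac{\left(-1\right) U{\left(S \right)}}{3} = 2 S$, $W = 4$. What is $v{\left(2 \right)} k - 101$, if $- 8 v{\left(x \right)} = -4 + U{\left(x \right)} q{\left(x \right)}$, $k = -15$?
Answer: $- \frac{577}{2} \approx -288.5$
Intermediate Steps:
$U{\left(S \right)} = - 6 S$ ($U{\left(S \right)} = - 3 \cdot 2 S = - 6 S$)
$q{\left(Q \right)} = 4 Q$ ($q{\left(Q \right)} = Q 4 = 4 Q$)
$v{\left(x \right)} = \frac{1}{2} + 3 x^{2}$ ($v{\left(x \right)} = - \frac{-4 + - 6 x 4 x}{8} = - \frac{-4 - 24 x^{2}}{8} = \frac{1}{2} + 3 x^{2}$)
$v{\left(2 \right)} k - 101 = \left(\frac{1}{2} + 3 \cdot 2^{2}\right) \left(-15\right) - 101 = \left(\frac{1}{2} + 3 \cdot 4\right) \left(-15\right) - 101 = \left(\frac{1}{2} + 12\right) \left(-15\right) - 101 = \frac{25}{2} \left(-15\right) - 101 = - \frac{375}{2} - 101 = - \frac{577}{2}$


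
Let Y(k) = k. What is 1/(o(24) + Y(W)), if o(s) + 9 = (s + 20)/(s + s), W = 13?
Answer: 12/59 ≈ 0.20339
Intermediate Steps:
o(s) = -9 + (20 + s)/(2*s) (o(s) = -9 + (s + 20)/(s + s) = -9 + (20 + s)/((2*s)) = -9 + (20 + s)*(1/(2*s)) = -9 + (20 + s)/(2*s))
1/(o(24) + Y(W)) = 1/((-17/2 + 10/24) + 13) = 1/((-17/2 + 10*(1/24)) + 13) = 1/((-17/2 + 5/12) + 13) = 1/(-97/12 + 13) = 1/(59/12) = 12/59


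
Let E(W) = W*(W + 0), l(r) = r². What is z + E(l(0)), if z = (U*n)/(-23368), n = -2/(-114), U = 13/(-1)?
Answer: 13/1331976 ≈ 9.7599e-6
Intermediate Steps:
U = -13 (U = 13*(-1) = -13)
n = 1/57 (n = -2*(-1/114) = 1/57 ≈ 0.017544)
E(W) = W² (E(W) = W*W = W²)
z = 13/1331976 (z = -13*1/57/(-23368) = -13/57*(-1/23368) = 13/1331976 ≈ 9.7599e-6)
z + E(l(0)) = 13/1331976 + (0²)² = 13/1331976 + 0² = 13/1331976 + 0 = 13/1331976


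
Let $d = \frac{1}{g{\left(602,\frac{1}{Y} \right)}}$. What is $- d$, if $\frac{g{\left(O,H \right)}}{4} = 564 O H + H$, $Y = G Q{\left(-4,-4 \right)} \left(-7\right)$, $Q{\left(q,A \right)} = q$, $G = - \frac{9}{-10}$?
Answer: $- \frac{63}{3395290} \approx -1.8555 \cdot 10^{-5}$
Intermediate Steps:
$G = \frac{9}{10}$ ($G = \left(-9\right) \left(- \frac{1}{10}\right) = \frac{9}{10} \approx 0.9$)
$Y = \frac{126}{5}$ ($Y = \frac{9}{10} \left(-4\right) \left(-7\right) = \left(- \frac{18}{5}\right) \left(-7\right) = \frac{126}{5} \approx 25.2$)
$g{\left(O,H \right)} = 4 H + 2256 H O$ ($g{\left(O,H \right)} = 4 \left(564 O H + H\right) = 4 \left(564 H O + H\right) = 4 \left(H + 564 H O\right) = 4 H + 2256 H O$)
$d = \frac{63}{3395290}$ ($d = \frac{1}{4 \frac{1}{\frac{126}{5}} \left(1 + 564 \cdot 602\right)} = \frac{1}{4 \cdot \frac{5}{126} \left(1 + 339528\right)} = \frac{1}{4 \cdot \frac{5}{126} \cdot 339529} = \frac{1}{\frac{3395290}{63}} = \frac{63}{3395290} \approx 1.8555 \cdot 10^{-5}$)
$- d = \left(-1\right) \frac{63}{3395290} = - \frac{63}{3395290}$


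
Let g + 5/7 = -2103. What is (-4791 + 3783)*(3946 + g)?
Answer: -1857024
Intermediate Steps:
g = -14726/7 (g = -5/7 - 2103 = -14726/7 ≈ -2103.7)
(-4791 + 3783)*(3946 + g) = (-4791 + 3783)*(3946 - 14726/7) = -1008*12896/7 = -1857024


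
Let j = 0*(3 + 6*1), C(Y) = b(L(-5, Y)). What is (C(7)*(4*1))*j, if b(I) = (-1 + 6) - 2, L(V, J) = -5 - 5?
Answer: 0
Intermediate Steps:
L(V, J) = -10
b(I) = 3 (b(I) = 5 - 2 = 3)
C(Y) = 3
j = 0 (j = 0*(3 + 6) = 0*9 = 0)
(C(7)*(4*1))*j = (3*(4*1))*0 = (3*4)*0 = 12*0 = 0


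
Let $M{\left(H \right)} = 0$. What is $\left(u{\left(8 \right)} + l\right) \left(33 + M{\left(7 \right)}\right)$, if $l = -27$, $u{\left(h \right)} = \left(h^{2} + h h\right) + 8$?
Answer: $3597$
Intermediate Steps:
$u{\left(h \right)} = 8 + 2 h^{2}$ ($u{\left(h \right)} = \left(h^{2} + h^{2}\right) + 8 = 2 h^{2} + 8 = 8 + 2 h^{2}$)
$\left(u{\left(8 \right)} + l\right) \left(33 + M{\left(7 \right)}\right) = \left(\left(8 + 2 \cdot 8^{2}\right) - 27\right) \left(33 + 0\right) = \left(\left(8 + 2 \cdot 64\right) - 27\right) 33 = \left(\left(8 + 128\right) - 27\right) 33 = \left(136 - 27\right) 33 = 109 \cdot 33 = 3597$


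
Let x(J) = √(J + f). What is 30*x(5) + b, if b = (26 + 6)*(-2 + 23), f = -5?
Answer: 672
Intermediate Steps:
b = 672 (b = 32*21 = 672)
x(J) = √(-5 + J) (x(J) = √(J - 5) = √(-5 + J))
30*x(5) + b = 30*√(-5 + 5) + 672 = 30*√0 + 672 = 30*0 + 672 = 0 + 672 = 672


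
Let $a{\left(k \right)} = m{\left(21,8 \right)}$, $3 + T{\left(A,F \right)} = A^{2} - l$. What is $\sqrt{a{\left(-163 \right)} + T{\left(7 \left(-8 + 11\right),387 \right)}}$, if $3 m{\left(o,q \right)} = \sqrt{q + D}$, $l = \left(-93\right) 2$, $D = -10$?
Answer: $\frac{\sqrt{5616 + 3 i \sqrt{2}}}{3} \approx 24.98 + 0.0094356 i$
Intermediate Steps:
$l = -186$
$m{\left(o,q \right)} = \frac{\sqrt{-10 + q}}{3}$ ($m{\left(o,q \right)} = \frac{\sqrt{q - 10}}{3} = \frac{\sqrt{-10 + q}}{3}$)
$T{\left(A,F \right)} = 183 + A^{2}$ ($T{\left(A,F \right)} = -3 + \left(A^{2} - -186\right) = -3 + \left(A^{2} + 186\right) = -3 + \left(186 + A^{2}\right) = 183 + A^{2}$)
$a{\left(k \right)} = \frac{i \sqrt{2}}{3}$ ($a{\left(k \right)} = \frac{\sqrt{-10 + 8}}{3} = \frac{\sqrt{-2}}{3} = \frac{i \sqrt{2}}{3}$)
$\sqrt{a{\left(-163 \right)} + T{\left(7 \left(-8 + 11\right),387 \right)}} = \sqrt{\frac{i \sqrt{2}}{3} + \left(183 + \left(7 \left(-8 + 11\right)\right)^{2}\right)} = \sqrt{\frac{i \sqrt{2}}{3} + \left(183 + \left(7 \cdot 3\right)^{2}\right)} = \sqrt{\frac{i \sqrt{2}}{3} + \left(183 + 21^{2}\right)} = \sqrt{\frac{i \sqrt{2}}{3} + \left(183 + 441\right)} = \sqrt{\frac{i \sqrt{2}}{3} + 624} = \sqrt{624 + \frac{i \sqrt{2}}{3}}$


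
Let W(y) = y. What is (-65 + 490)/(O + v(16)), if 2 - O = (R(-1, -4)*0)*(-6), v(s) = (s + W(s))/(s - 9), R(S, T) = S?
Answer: 2975/46 ≈ 64.674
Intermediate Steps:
v(s) = 2*s/(-9 + s) (v(s) = (s + s)/(s - 9) = (2*s)/(-9 + s) = 2*s/(-9 + s))
O = 2 (O = 2 - (-1*0)*(-6) = 2 - 0*(-6) = 2 - 1*0 = 2 + 0 = 2)
(-65 + 490)/(O + v(16)) = (-65 + 490)/(2 + 2*16/(-9 + 16)) = 425/(2 + 2*16/7) = 425/(2 + 2*16*(⅐)) = 425/(2 + 32/7) = 425/(46/7) = 425*(7/46) = 2975/46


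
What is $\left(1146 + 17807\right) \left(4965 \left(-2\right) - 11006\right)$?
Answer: $-396800008$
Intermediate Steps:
$\left(1146 + 17807\right) \left(4965 \left(-2\right) - 11006\right) = 18953 \left(-9930 - 11006\right) = 18953 \left(-20936\right) = -396800008$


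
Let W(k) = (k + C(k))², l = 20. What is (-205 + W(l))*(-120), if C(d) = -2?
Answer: -14280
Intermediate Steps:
W(k) = (-2 + k)² (W(k) = (k - 2)² = (-2 + k)²)
(-205 + W(l))*(-120) = (-205 + (-2 + 20)²)*(-120) = (-205 + 18²)*(-120) = (-205 + 324)*(-120) = 119*(-120) = -14280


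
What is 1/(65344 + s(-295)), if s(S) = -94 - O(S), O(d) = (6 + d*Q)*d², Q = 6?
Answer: 1/153577350 ≈ 6.5114e-9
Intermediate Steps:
O(d) = d²*(6 + 6*d) (O(d) = (6 + d*6)*d² = (6 + 6*d)*d² = d²*(6 + 6*d))
s(S) = -94 - 6*S²*(1 + S)
1/(65344 + s(-295)) = 1/(65344 + (-94 + 6*(-295)²*(-1 - 1*(-295)))) = 1/(65344 + (-94 + 6*87025*(-1 + 295))) = 1/(65344 + (-94 + 6*87025*294)) = 1/(65344 + (-94 + 153512100)) = 1/(65344 + 153512006) = 1/153577350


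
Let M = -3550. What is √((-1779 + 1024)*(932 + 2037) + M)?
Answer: I*√2245145 ≈ 1498.4*I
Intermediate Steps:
√((-1779 + 1024)*(932 + 2037) + M) = √((-1779 + 1024)*(932 + 2037) - 3550) = √(-755*2969 - 3550) = √(-2241595 - 3550) = √(-2245145) = I*√2245145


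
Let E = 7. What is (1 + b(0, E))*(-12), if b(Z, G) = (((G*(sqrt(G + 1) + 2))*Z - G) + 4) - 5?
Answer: 84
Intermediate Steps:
b(Z, G) = -1 - G + G*Z*(2 + sqrt(1 + G)) (b(Z, G) = (((G*(sqrt(1 + G) + 2))*Z - G) + 4) - 5 = (((G*(2 + sqrt(1 + G)))*Z - G) + 4) - 5 = ((G*Z*(2 + sqrt(1 + G)) - G) + 4) - 5 = ((-G + G*Z*(2 + sqrt(1 + G))) + 4) - 5 = (4 - G + G*Z*(2 + sqrt(1 + G))) - 5 = -1 - G + G*Z*(2 + sqrt(1 + G)))
(1 + b(0, E))*(-12) = (1 + (-1 - 1*7 + 2*7*0 + 7*0*sqrt(1 + 7)))*(-12) = (1 + (-1 - 7 + 0 + 7*0*sqrt(8)))*(-12) = (1 + (-1 - 7 + 0 + 7*0*(2*sqrt(2))))*(-12) = (1 + (-1 - 7 + 0 + 0))*(-12) = (1 - 8)*(-12) = -7*(-12) = 84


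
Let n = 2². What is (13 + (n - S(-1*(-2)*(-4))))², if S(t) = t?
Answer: 625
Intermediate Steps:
n = 4
(13 + (n - S(-1*(-2)*(-4))))² = (13 + (4 - (-1*(-2))*(-4)))² = (13 + (4 - 2*(-4)))² = (13 + (4 - 1*(-8)))² = (13 + (4 + 8))² = (13 + 12)² = 25² = 625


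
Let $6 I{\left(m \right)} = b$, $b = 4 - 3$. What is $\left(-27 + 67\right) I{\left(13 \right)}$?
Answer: $\frac{20}{3} \approx 6.6667$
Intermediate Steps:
$b = 1$ ($b = 4 - 3 = 1$)
$I{\left(m \right)} = \frac{1}{6}$ ($I{\left(m \right)} = \frac{1}{6} \cdot 1 = \frac{1}{6}$)
$\left(-27 + 67\right) I{\left(13 \right)} = \left(-27 + 67\right) \frac{1}{6} = 40 \cdot \frac{1}{6} = \frac{20}{3}$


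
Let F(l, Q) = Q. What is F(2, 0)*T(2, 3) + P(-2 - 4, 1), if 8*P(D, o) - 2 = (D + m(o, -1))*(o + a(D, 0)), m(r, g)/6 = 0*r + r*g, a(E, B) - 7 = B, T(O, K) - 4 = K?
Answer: -47/4 ≈ -11.750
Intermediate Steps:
T(O, K) = 4 + K
a(E, B) = 7 + B
m(r, g) = 6*g*r (m(r, g) = 6*(0*r + r*g) = 6*(0 + g*r) = 6*(g*r) = 6*g*r)
P(D, o) = 1/4 + (7 + o)*(D - 6*o)/8 (P(D, o) = 1/4 + ((D + 6*(-1)*o)*(o + (7 + 0)))/8 = 1/4 + ((D - 6*o)*(o + 7))/8 = 1/4 + ((D - 6*o)*(7 + o))/8 = 1/4 + ((7 + o)*(D - 6*o))/8 = 1/4 + (7 + o)*(D - 6*o)/8)
F(2, 0)*T(2, 3) + P(-2 - 4, 1) = 0*(4 + 3) + (1/4 - 21/4*1 - 3/4*1**2 + 7*(-2 - 4)/8 + (1/8)*(-2 - 4)*1) = 0*7 + (1/4 - 21/4 - 3/4*1 + (7/8)*(-6) + (1/8)*(-6)*1) = 0 + (1/4 - 21/4 - 3/4 - 21/4 - 3/4) = 0 - 47/4 = -47/4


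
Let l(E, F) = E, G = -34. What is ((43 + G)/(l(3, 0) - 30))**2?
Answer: 1/9 ≈ 0.11111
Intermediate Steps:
((43 + G)/(l(3, 0) - 30))**2 = ((43 - 34)/(3 - 30))**2 = (9/(-27))**2 = (9*(-1/27))**2 = (-1/3)**2 = 1/9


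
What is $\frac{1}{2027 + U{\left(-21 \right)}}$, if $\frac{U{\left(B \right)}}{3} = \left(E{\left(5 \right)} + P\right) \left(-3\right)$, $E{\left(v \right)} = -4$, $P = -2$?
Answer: $\frac{1}{2081} \approx 0.00048054$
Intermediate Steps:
$U{\left(B \right)} = 54$ ($U{\left(B \right)} = 3 \left(-4 - 2\right) \left(-3\right) = 3 \left(\left(-6\right) \left(-3\right)\right) = 3 \cdot 18 = 54$)
$\frac{1}{2027 + U{\left(-21 \right)}} = \frac{1}{2027 + 54} = \frac{1}{2081}$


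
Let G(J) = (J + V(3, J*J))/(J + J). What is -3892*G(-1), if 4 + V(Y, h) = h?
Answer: -7784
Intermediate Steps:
V(Y, h) = -4 + h
G(J) = (-4 + J + J**2)/(2*J) (G(J) = (J + (-4 + J*J))/(J + J) = (J + (-4 + J**2))/((2*J)) = (-4 + J + J**2)*(1/(2*J)) = (-4 + J + J**2)/(2*J))
-3892*G(-1) = -1946*(-4 - 1 + (-1)**2)/(-1) = -1946*(-1)*(-4 - 1 + 1) = -1946*(-1)*(-4) = -3892*2 = -7784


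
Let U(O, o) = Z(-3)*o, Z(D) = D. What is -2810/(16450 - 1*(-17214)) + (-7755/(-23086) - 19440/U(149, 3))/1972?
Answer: 96938443465/95785845568 ≈ 1.0120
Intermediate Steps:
U(O, o) = -3*o
-2810/(16450 - 1*(-17214)) + (-7755/(-23086) - 19440/U(149, 3))/1972 = -2810/(16450 - 1*(-17214)) + (-7755/(-23086) - 19440/((-3*3)))/1972 = -2810/(16450 + 17214) + (-7755*(-1/23086) - 19440/(-9))*(1/1972) = -2810/33664 + (7755/23086 - 19440*(-⅑))*(1/1972) = -2810*1/33664 + (7755/23086 + 2160)*(1/1972) = -1405/16832 + (49873515/23086)*(1/1972) = -1405/16832 + 49873515/45525592 = 96938443465/95785845568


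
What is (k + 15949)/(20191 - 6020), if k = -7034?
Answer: 8915/14171 ≈ 0.62910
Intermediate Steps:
(k + 15949)/(20191 - 6020) = (-7034 + 15949)/(20191 - 6020) = 8915/14171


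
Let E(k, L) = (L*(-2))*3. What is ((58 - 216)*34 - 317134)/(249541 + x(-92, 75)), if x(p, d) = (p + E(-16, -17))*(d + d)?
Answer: -322506/251041 ≈ -1.2847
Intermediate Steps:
E(k, L) = -6*L (E(k, L) = -2*L*3 = -6*L)
x(p, d) = 2*d*(102 + p) (x(p, d) = (p - 6*(-17))*(d + d) = (p + 102)*(2*d) = (102 + p)*(2*d) = 2*d*(102 + p))
((58 - 216)*34 - 317134)/(249541 + x(-92, 75)) = ((58 - 216)*34 - 317134)/(249541 + 2*75*(102 - 92)) = (-158*34 - 317134)/(249541 + 2*75*10) = (-5372 - 317134)/(249541 + 1500) = -322506/251041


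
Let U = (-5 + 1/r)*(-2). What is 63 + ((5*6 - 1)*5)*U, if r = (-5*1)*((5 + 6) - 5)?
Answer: 4568/3 ≈ 1522.7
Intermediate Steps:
r = -30 (r = -5*(11 - 5) = -5*6 = -30)
U = 151/15 (U = (-5 + 1/(-30))*(-2) = (-5 - 1/30)*(-2) = -151/30*(-2) = 151/15 ≈ 10.067)
63 + ((5*6 - 1)*5)*U = 63 + ((5*6 - 1)*5)*(151/15) = 63 + ((30 - 1)*5)*(151/15) = 63 + (29*5)*(151/15) = 63 + 145*(151/15) = 63 + 4379/3 = 4568/3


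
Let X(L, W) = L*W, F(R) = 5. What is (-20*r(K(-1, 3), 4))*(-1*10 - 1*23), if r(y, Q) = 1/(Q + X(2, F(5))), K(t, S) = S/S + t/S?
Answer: 330/7 ≈ 47.143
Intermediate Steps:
K(t, S) = 1 + t/S
r(y, Q) = 1/(10 + Q) (r(y, Q) = 1/(Q + 2*5) = 1/(Q + 10) = 1/(10 + Q))
(-20*r(K(-1, 3), 4))*(-1*10 - 1*23) = (-20/(10 + 4))*(-1*10 - 1*23) = (-20/14)*(-10 - 23) = -20*1/14*(-33) = -10/7*(-33) = 330/7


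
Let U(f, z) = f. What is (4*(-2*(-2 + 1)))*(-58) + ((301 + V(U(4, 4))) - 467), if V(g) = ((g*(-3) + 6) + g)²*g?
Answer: -614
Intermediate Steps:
V(g) = g*(6 - 2*g)² (V(g) = ((-3*g + 6) + g)²*g = ((6 - 3*g) + g)²*g = (6 - 2*g)²*g = g*(6 - 2*g)²)
(4*(-2*(-2 + 1)))*(-58) + ((301 + V(U(4, 4))) - 467) = (4*(-2*(-2 + 1)))*(-58) + ((301 + 4*4*(-3 + 4)²) - 467) = (4*(-2*(-1)))*(-58) + ((301 + 4*4*1²) - 467) = (4*2)*(-58) + ((301 + 4*4*1) - 467) = 8*(-58) + ((301 + 16) - 467) = -464 + (317 - 467) = -464 - 150 = -614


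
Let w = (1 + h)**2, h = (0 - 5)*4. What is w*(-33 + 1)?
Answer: -11552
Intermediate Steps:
h = -20 (h = -5*4 = -20)
w = 361 (w = (1 - 20)**2 = (-19)**2 = 361)
w*(-33 + 1) = 361*(-33 + 1) = 361*(-32) = -11552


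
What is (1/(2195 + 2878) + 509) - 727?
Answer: -1105913/5073 ≈ -218.00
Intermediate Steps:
(1/(2195 + 2878) + 509) - 727 = (1/5073 + 509) - 727 = 2582158/5073 - 727 = -1105913/5073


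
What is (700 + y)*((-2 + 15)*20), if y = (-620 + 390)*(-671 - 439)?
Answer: 66560000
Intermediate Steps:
y = 255300 (y = -230*(-1110) = 255300)
(700 + y)*((-2 + 15)*20) = (700 + 255300)*((-2 + 15)*20) = 256000*(13*20) = 256000*260 = 66560000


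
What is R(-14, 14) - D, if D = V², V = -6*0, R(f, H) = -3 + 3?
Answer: 0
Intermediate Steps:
R(f, H) = 0
V = 0
D = 0 (D = 0² = 0)
R(-14, 14) - D = 0 - 1*0 = 0 + 0 = 0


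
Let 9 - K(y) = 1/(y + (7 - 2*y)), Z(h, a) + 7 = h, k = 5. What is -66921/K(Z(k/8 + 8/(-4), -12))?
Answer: -8231283/1099 ≈ -7489.8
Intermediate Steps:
Z(h, a) = -7 + h
K(y) = 9 - 1/(7 - y) (K(y) = 9 - 1/(y + (7 - 2*y)) = 9 - 1/(7 - y))
-66921/K(Z(k/8 + 8/(-4), -12)) = -66921*(-7 + (-7 + (5/8 + 8/(-4))))/(-62 + 9*(-7 + (5/8 + 8/(-4)))) = -66921*(-7 + (-7 + (5*(⅛) + 8*(-¼))))/(-62 + 9*(-7 + (5*(⅛) + 8*(-¼)))) = -66921*(-7 + (-7 + (5/8 - 2)))/(-62 + 9*(-7 + (5/8 - 2))) = -66921*(-7 + (-7 - 11/8))/(-62 + 9*(-7 - 11/8)) = -66921*(-7 - 67/8)/(-62 + 9*(-67/8)) = -66921*(-123/(8*(-62 - 603/8))) = -66921/((-8/123*(-1099/8))) = -66921/1099/123 = -66921*123/1099 = -8231283/1099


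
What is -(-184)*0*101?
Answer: 0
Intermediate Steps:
-(-184)*0*101 = -46*0*101 = 0*101 = 0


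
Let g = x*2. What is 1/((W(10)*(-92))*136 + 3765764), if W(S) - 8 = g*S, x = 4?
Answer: 1/2664708 ≈ 3.7528e-7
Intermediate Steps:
g = 8 (g = 4*2 = 8)
W(S) = 8 + 8*S
1/((W(10)*(-92))*136 + 3765764) = 1/(((8 + 8*10)*(-92))*136 + 3765764) = 1/(((8 + 80)*(-92))*136 + 3765764) = 1/((88*(-92))*136 + 3765764) = 1/(-8096*136 + 3765764) = 1/(-1101056 + 3765764) = 1/2664708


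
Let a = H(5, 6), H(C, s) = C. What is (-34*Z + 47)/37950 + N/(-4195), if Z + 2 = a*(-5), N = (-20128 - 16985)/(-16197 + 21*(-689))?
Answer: 409109654/16273449555 ≈ 0.025140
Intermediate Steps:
a = 5
N = 12371/10222 (N = -37113/(-16197 - 14469) = -37113/(-30666) = -37113*(-1/30666) = 12371/10222 ≈ 1.2102)
Z = -27 (Z = -2 + 5*(-5) = -2 - 25 = -27)
(-34*Z + 47)/37950 + N/(-4195) = (-34*(-27) + 47)/37950 + (12371/10222)/(-4195) = (918 + 47)*(1/37950) + (12371/10222)*(-1/4195) = 965*(1/37950) - 12371/42881290 = 193/7590 - 12371/42881290 = 409109654/16273449555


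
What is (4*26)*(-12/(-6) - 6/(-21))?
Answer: 1664/7 ≈ 237.71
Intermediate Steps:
(4*26)*(-12/(-6) - 6/(-21)) = 104*(-12*(-⅙) - 6*(-1/21)) = 104*(2 + 2/7) = 104*(16/7) = 1664/7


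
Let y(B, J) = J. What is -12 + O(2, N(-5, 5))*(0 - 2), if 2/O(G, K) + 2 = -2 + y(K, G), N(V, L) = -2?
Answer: -10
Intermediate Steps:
O(G, K) = 2/(-4 + G) (O(G, K) = 2/(-2 + (-2 + G)) = 2/(-4 + G))
-12 + O(2, N(-5, 5))*(0 - 2) = -12 + (2/(-4 + 2))*(0 - 2) = -12 + (2/(-2))*(-2) = -12 + (2*(-1/2))*(-2) = -12 - 1*(-2) = -12 + 2 = -10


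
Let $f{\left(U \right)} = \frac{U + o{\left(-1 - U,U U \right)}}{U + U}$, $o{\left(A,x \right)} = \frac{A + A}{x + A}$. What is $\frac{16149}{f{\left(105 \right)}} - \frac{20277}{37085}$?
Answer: $\frac{1373215597807959}{42509905055} \approx 32303.0$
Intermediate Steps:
$o{\left(A,x \right)} = \frac{2 A}{A + x}$
$f{\left(U \right)} = \frac{U + \frac{2 \left(-1 - U\right)}{-1 + U^{2} - U}}{2 U}$ ($f{\left(U \right)} = \frac{U + \frac{2 \left(-1 - U\right)}{\left(-1 - U\right) + U U}}{U + U} = \frac{U + \frac{2 \left(-1 - U\right)}{\left(-1 - U\right) + U^{2}}}{2 U} = \left(U + \frac{2 \left(-1 - U\right)}{-1 + U^{2} - U}\right) \frac{1}{2 U} = \frac{U + \frac{2 \left(-1 - U\right)}{-1 + U^{2} - U}}{2 U}$)
$\frac{16149}{f{\left(105 \right)}} - \frac{20277}{37085} = \frac{16149}{\frac{1}{2} \cdot \frac{1}{105} \frac{1}{-1 + 105^{2} - 105} \left(-2 + 105^{3} - 105^{2} - 315\right)} - \frac{20277}{37085} = \frac{16149}{\frac{1}{2} \cdot \frac{1}{105} \frac{1}{-1 + 11025 - 105} \left(-2 + 1157625 - 11025 - 315\right)} - \frac{20277}{37085} = \frac{16149}{\frac{1}{2} \cdot \frac{1}{105} \cdot \frac{1}{10919} \left(-2 + 1157625 - 11025 - 315\right)} - \frac{20277}{37085} = \frac{16149}{\frac{1}{2} \cdot \frac{1}{105} \cdot \frac{1}{10919} \cdot 1146283} - \frac{20277}{37085} = \frac{16149}{\frac{1146283}{2292990}} - \frac{20277}{37085} = 16149 \cdot \frac{2292990}{1146283} - \frac{20277}{37085} = \frac{37029495510}{1146283} - \frac{20277}{37085} = \frac{1373215597807959}{42509905055}$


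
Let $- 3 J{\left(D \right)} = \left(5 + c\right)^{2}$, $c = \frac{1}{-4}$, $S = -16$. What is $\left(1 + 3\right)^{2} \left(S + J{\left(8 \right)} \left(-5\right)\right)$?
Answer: $\frac{1037}{3} \approx 345.67$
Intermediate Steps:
$c = - \frac{1}{4} \approx -0.25$
$J{\left(D \right)} = - \frac{361}{48}$ ($J{\left(D \right)} = - \frac{\left(5 - \frac{1}{4}\right)^{2}}{3} = - \frac{\left(\frac{19}{4}\right)^{2}}{3} = \left(- \frac{1}{3}\right) \frac{361}{16} = - \frac{361}{48}$)
$\left(1 + 3\right)^{2} \left(S + J{\left(8 \right)} \left(-5\right)\right) = \left(1 + 3\right)^{2} \left(-16 - - \frac{1805}{48}\right) = 4^{2} \left(-16 + \frac{1805}{48}\right) = 16 \cdot \frac{1037}{48} = \frac{1037}{3}$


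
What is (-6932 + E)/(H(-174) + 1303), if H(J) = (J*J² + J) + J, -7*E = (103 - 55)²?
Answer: 50828/36869483 ≈ 0.0013786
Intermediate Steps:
E = -2304/7 (E = -(103 - 55)²/7 = -⅐*48² = -⅐*2304 = -2304/7 ≈ -329.14)
H(J) = J³ + 2*J (H(J) = (J³ + J) + J = (J + J³) + J = J³ + 2*J)
(-6932 + E)/(H(-174) + 1303) = (-6932 - 2304/7)/(-174*(2 + (-174)²) + 1303) = -50828/(7*(-174*(2 + 30276) + 1303)) = -50828/(7*(-174*30278 + 1303)) = -50828/(7*(-5268372 + 1303)) = -50828/7/(-5267069) = -50828/7*(-1/5267069) = 50828/36869483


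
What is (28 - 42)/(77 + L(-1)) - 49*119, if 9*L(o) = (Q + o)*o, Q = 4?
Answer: -670586/115 ≈ -5831.2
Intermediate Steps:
L(o) = o*(4 + o)/9 (L(o) = ((4 + o)*o)/9 = (o*(4 + o))/9 = o*(4 + o)/9)
(28 - 42)/(77 + L(-1)) - 49*119 = (28 - 42)/(77 + (1/9)*(-1)*(4 - 1)) - 49*119 = -14/(77 + (1/9)*(-1)*3) - 5831 = -14/(77 - 1/3) - 5831 = -14/230/3 - 5831 = -14*3/230 - 5831 = -21/115 - 5831 = -670586/115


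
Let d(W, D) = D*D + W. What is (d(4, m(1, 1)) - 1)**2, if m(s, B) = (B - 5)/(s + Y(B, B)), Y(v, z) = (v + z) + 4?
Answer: 26569/2401 ≈ 11.066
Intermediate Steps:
Y(v, z) = 4 + v + z
m(s, B) = (-5 + B)/(4 + s + 2*B) (m(s, B) = (B - 5)/(s + (4 + B + B)) = (-5 + B)/(s + (4 + 2*B)) = (-5 + B)/(4 + s + 2*B))
d(W, D) = W + D**2 (d(W, D) = D**2 + W = W + D**2)
(d(4, m(1, 1)) - 1)**2 = ((4 + ((-5 + 1)/(4 + 1 + 2*1))**2) - 1)**2 = ((4 + (-4/(4 + 1 + 2))**2) - 1)**2 = ((4 + (-4/7)**2) - 1)**2 = ((4 + 16/49) - 1)**2 = (212/49 - 1)**2 = (163/49)**2 = 26569/2401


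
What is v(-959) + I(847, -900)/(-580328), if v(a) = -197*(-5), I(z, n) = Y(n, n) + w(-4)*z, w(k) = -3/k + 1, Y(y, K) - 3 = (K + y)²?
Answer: 2273526379/2321312 ≈ 979.41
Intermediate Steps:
Y(y, K) = 3 + (K + y)²
w(k) = 1 - 3/k
I(z, n) = 3 + 4*n² + 7*z/4 (I(z, n) = (3 + (n + n)²) + ((-3 - 4)/(-4))*z = (3 + (2*n)²) + (-¼*(-7))*z = (3 + 4*n²) + 7*z/4 = 3 + 4*n² + 7*z/4)
v(a) = 985
v(-959) + I(847, -900)/(-580328) = 985 + (3 + 4*(-900)² + (7/4)*847)/(-580328) = 985 + (3 + 4*810000 + 5929/4)*(-1/580328) = 985 + (3 + 3240000 + 5929/4)*(-1/580328) = 985 + (12965941/4)*(-1/580328) = 985 - 12965941/2321312 = 2273526379/2321312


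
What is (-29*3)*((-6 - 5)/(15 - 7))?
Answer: 957/8 ≈ 119.63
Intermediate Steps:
(-29*3)*((-6 - 5)/(15 - 7)) = -(-957)/8 = -87*(-11/8) = 957/8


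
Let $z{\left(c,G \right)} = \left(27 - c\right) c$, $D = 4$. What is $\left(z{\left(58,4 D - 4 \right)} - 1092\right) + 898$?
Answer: $-1992$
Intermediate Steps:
$z{\left(c,G \right)} = c \left(27 - c\right)$
$\left(z{\left(58,4 D - 4 \right)} - 1092\right) + 898 = \left(58 \left(27 - 58\right) - 1092\right) + 898 = \left(58 \left(-31\right) - 1092\right) + 898 = \left(-1798 - 1092\right) + 898 = -2890 + 898 = -1992$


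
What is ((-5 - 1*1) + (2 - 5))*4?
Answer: -36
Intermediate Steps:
((-5 - 1*1) + (2 - 5))*4 = ((-5 - 1) - 3)*4 = (-6 - 3)*4 = -9*4 = -36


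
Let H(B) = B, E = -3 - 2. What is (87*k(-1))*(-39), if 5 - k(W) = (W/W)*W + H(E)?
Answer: -37323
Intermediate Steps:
E = -5
k(W) = 10 - W (k(W) = 5 - ((W/W)*W - 5) = 5 - (1*W - 5) = 5 - (W - 5) = 5 - (-5 + W) = 5 + (5 - W) = 10 - W)
(87*k(-1))*(-39) = (87*(10 - 1*(-1)))*(-39) = (87*(10 + 1))*(-39) = (87*11)*(-39) = 957*(-39) = -37323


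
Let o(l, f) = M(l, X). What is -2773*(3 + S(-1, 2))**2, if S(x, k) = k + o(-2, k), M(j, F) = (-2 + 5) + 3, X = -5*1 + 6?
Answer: -335533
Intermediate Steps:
X = 1 (X = -5 + 6 = 1)
M(j, F) = 6 (M(j, F) = 3 + 3 = 6)
o(l, f) = 6
S(x, k) = 6 + k (S(x, k) = k + 6 = 6 + k)
-2773*(3 + S(-1, 2))**2 = -2773*(3 + (6 + 2))**2 = -2773*(3 + 8)**2 = -2773*11**2 = -2773*121 = -335533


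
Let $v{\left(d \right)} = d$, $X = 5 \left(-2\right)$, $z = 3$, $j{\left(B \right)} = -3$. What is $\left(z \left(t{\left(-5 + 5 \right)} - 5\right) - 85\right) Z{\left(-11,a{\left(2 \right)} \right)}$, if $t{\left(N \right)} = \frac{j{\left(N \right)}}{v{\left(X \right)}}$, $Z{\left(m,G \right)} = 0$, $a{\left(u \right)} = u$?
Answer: $0$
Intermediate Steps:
$X = -10$
$t{\left(N \right)} = \frac{3}{10}$ ($t{\left(N \right)} = - \frac{3}{-10} = \left(-3\right) \left(- \frac{1}{10}\right) = \frac{3}{10}$)
$\left(z \left(t{\left(-5 + 5 \right)} - 5\right) - 85\right) Z{\left(-11,a{\left(2 \right)} \right)} = \left(3 \left(\frac{3}{10} - 5\right) - 85\right) 0 = \left(3 \left(- \frac{47}{10}\right) - 85\right) 0 = \left(- \frac{141}{10} - 85\right) 0 = \left(- \frac{991}{10}\right) 0 = 0$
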